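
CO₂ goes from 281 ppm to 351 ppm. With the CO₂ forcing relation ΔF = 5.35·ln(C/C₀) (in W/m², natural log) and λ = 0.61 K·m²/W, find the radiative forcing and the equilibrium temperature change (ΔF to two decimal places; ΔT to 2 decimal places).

ΔF = 1.19 W/m²; ΔT = 0.73 K

CO₂: 5.35 × ln(351/281) = 5.35 × ln(1.24911) = 5.35 × 0.22243 = 1.1900 W/m².
ΔT = λ ΔF = 0.61 × 1.19 = 0.7259 K.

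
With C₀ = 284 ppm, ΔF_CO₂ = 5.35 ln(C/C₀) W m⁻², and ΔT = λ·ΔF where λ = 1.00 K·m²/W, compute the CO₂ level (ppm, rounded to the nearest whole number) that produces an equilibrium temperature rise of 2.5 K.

Required forcing: ΔF = ΔT/λ = 2.5/1.00 = 2.5000 W/m².
Then ln(C/284) = ΔF/5.35 = 2.5000/5.35 = 0.46729.
So C = 284 × e^0.46729 = 284 × 1.59566 = 453.17 ppm.

C ≈ 453 ppm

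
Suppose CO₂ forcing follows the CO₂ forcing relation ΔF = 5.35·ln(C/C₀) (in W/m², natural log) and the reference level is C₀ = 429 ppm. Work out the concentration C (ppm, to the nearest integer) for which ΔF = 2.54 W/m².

Set 5.35 ln(C/429) = 2.54, so ln(C/429) = 2.54/5.35 = 0.47477.
Then C/429 = e^0.47477 = 1.60764, giving C = 429 × 1.60764 = 689.68 ppm.

C ≈ 690 ppm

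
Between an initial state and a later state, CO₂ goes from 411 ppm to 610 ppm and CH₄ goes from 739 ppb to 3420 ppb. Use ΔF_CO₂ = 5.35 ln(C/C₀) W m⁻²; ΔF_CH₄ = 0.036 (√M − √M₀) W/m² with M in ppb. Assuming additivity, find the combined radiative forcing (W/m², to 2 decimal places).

ΔF = 3.24 W/m²

CO₂: 5.35 × ln(610/411) = 5.35 × ln(1.48418) = 5.35 × 0.39486 = 2.1125 W/m².
CH₄: 0.036 × (√3420 − √739) = 0.036 × (58.4808 − 27.1846) = 0.036 × 31.2962 = 1.1267 W/m².
Total ΔF = 2.1125 + 1.1267 = 3.2392 W/m².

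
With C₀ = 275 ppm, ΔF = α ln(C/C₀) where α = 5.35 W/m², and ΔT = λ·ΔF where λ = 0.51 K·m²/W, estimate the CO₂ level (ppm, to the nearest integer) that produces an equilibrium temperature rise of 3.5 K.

Required forcing: ΔF = ΔT/λ = 3.5/0.51 = 6.8627 W/m².
Then ln(C/275) = ΔF/5.35 = 6.8627/5.35 = 1.28275.
So C = 275 × e^1.28275 = 275 × 3.60654 = 991.80 ppm.

C ≈ 992 ppm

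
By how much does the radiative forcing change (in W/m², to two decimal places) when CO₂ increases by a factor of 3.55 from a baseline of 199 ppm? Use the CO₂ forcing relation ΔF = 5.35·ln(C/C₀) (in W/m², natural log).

ΔF = 6.78 W/m²

ΔF = 5.35 × ln(3.55) = 5.35 × 1.26695 = 6.7782 W/m².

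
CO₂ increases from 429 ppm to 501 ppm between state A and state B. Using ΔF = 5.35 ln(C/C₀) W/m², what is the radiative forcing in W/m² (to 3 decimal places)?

CO₂ absorption bands are partially saturated, so forcing scales with the logarithm of the concentration ratio.
CO₂: 5.35 × ln(501/429) = 5.35 × ln(1.16783) = 5.35 × 0.15515 = 0.8301 W/m².

ΔF = 0.830 W/m²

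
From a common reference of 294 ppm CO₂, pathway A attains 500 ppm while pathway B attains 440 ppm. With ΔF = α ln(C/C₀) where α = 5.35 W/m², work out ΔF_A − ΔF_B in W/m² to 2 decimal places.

ΔF_A − ΔF_B = 0.68 W/m²

ΔF_A = 5.35 ln(500/294) = 5.35 × 0.53103 = 2.8410 W/m².
ΔF_B = 5.35 ln(440/294) = 5.35 × 0.40319 = 2.1571 W/m².
Difference: 2.8410 − 2.1571 = 0.6839 W/m².
(Equivalently, ΔF_A − ΔF_B = 5.35 ln(500/440) = 5.35 × 0.12783 = 0.6839 W/m².)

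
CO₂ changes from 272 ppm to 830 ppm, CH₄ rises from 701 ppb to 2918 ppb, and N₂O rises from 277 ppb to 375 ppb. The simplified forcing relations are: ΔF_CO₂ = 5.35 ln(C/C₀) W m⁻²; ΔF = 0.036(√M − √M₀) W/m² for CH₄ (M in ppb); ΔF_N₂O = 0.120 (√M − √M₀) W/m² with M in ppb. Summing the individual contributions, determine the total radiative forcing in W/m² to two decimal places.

CO₂: 5.35 × ln(830/272) = 5.35 × ln(3.05147) = 5.35 × 1.11562 = 5.9686 W/m².
CH₄: 0.036 × (√2918 − √701) = 0.036 × (54.0185 − 26.4764) = 0.036 × 27.5421 = 0.9915 W/m².
N₂O: 0.120 × (√375 − √277) = 0.120 × (19.3649 − 16.6433) = 0.120 × 2.7216 = 0.3266 W/m².
Total ΔF = 5.9686 + 0.9915 + 0.3266 = 7.2867 W/m².

ΔF = 7.29 W/m²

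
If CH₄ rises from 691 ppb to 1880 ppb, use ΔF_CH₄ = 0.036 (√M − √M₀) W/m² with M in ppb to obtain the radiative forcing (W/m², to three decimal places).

ΔF = 0.615 W/m²

CH₄: 0.036 × (√1880 − √691) = 0.036 × (43.3590 − 26.2869) = 0.036 × 17.0721 = 0.6146 W/m².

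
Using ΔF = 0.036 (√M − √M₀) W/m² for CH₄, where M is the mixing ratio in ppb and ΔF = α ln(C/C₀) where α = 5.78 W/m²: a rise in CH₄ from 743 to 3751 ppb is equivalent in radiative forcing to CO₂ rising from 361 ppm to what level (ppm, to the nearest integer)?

C ≈ 446 ppm

CH₄ forcing: 0.036 × (√3751 − √743) = 0.036 × (61.2454 − 27.2580) = 0.036 × 33.9874 = 1.22355 W/m².
Set 5.78 ln(C/361) = 1.22355: ln(C/361) = 1.22355/5.78 = 0.21169, so C = 361 × e^0.21169 = 361 × 1.23576 = 446.11 ppm.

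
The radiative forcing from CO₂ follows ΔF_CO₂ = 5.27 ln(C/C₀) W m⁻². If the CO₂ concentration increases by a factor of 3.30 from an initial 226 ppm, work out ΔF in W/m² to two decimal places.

ΔF = 6.29 W/m²

ΔF = 5.27 × ln(3.30) = 5.27 × 1.19392 = 6.2920 W/m².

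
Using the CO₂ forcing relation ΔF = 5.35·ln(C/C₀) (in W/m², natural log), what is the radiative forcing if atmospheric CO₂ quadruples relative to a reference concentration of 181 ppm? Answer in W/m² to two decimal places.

ΔF = 5.35 × ln(4) = 5.35 × 1.38629 = 7.4167 W/m².

ΔF = 7.42 W/m²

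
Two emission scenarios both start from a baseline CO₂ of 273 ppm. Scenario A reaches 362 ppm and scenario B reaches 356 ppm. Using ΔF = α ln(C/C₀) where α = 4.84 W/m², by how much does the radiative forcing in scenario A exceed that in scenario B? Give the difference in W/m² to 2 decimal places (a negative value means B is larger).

ΔF_A = 4.84 ln(362/273) = 4.84 × 0.28217 = 1.3657 W/m².
ΔF_B = 4.84 ln(356/273) = 4.84 × 0.26546 = 1.2848 W/m².
Difference: 1.3657 − 1.2848 = 0.0809 W/m².
(Equivalently, ΔF_A − ΔF_B = 4.84 ln(362/356) = 4.84 × 0.01671 = 0.0809 W/m².)

ΔF_A − ΔF_B = 0.08 W/m²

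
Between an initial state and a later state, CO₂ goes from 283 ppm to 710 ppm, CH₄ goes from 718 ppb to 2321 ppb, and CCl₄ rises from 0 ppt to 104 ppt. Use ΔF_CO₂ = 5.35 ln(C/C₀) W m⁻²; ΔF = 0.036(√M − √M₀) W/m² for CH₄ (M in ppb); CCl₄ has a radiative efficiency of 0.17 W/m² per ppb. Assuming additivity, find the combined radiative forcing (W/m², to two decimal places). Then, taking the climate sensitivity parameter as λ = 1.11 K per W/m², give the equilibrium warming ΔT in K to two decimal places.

CO₂: 5.35 × ln(710/283) = 5.35 × ln(2.50883) = 5.35 × 0.91982 = 4.9210 W/m².
CH₄: 0.036 × (√2321 − √718) = 0.036 × (48.1768 − 26.7955) = 0.036 × 21.3813 = 0.7697 W/m².
CCl₄: Δ = 104 − 0 = 104 ppt = 0.104 ppb; ΔF = 0.17 × 0.104 = 0.0177 W/m².
Total ΔF = 4.9210 + 0.7697 + 0.0177 = 5.7084 W/m².
ΔT = λ ΔF = 1.11 × 5.71 = 6.3381 K.

ΔF = 5.71 W/m²; ΔT = 6.34 K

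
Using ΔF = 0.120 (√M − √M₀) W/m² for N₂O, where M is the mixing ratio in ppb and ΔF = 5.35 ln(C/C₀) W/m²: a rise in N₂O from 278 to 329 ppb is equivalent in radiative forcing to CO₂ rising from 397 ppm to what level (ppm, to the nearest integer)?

C ≈ 410 ppm

N₂O forcing: 0.120 × (√329 − √278) = 0.120 × (18.1384 − 16.6733) = 0.120 × 1.4651 = 0.17581 W/m².
Set 5.35 ln(C/397) = 0.17581: ln(C/397) = 0.17581/5.35 = 0.03286, so C = 397 × e^0.03286 = 397 × 1.03341 = 410.26 ppm.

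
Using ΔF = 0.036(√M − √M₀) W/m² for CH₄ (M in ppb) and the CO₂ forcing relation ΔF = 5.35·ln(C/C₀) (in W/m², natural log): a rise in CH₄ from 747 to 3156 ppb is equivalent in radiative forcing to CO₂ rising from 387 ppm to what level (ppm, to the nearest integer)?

C ≈ 470 ppm

CH₄ forcing: 0.036 × (√3156 − √747) = 0.036 × (56.1783 − 27.3313) = 0.036 × 28.8470 = 1.03849 W/m².
Set 5.35 ln(C/387) = 1.03849: ln(C/387) = 1.03849/5.35 = 0.19411, so C = 387 × e^0.19411 = 387 × 1.21423 = 469.91 ppm.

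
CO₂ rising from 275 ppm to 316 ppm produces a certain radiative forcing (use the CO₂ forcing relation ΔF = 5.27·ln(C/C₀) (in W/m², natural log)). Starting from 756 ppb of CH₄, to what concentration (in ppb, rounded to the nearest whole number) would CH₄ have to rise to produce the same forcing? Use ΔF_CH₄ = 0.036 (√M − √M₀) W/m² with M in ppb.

M ≈ 2289 ppb

CO₂ forcing: 5.27 × ln(316/275) = 5.27 × 0.138971 = 0.73238 W/m².
Set 0.036(√M − √756) = 0.73238: √M = 0.73238/0.036 + √756 = 20.3439 + 27.4955 = 47.8394.
M = (47.8394)² = 2288.61 ppb.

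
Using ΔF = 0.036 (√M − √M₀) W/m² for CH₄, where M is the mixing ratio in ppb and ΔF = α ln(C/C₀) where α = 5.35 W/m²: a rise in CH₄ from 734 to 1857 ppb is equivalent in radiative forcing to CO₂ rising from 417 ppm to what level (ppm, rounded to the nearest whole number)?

C ≈ 464 ppm

CH₄ forcing: 0.036 × (√1857 − √734) = 0.036 × (43.0929 − 27.0924) = 0.036 × 16.0005 = 0.57602 W/m².
Set 5.35 ln(C/417) = 0.57602: ln(C/417) = 0.57602/5.35 = 0.10767, so C = 417 × e^0.10767 = 417 × 1.11368 = 464.40 ppm.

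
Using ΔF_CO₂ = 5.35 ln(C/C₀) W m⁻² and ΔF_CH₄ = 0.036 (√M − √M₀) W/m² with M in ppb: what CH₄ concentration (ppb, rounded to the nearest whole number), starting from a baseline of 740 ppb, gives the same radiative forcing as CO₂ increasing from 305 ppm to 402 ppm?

M ≈ 4657 ppb

CO₂ forcing: 5.35 × ln(402/305) = 5.35 × 0.276140 = 1.47735 W/m².
Set 0.036(√M − √740) = 1.47735: √M = 1.47735/0.036 + √740 = 41.0375 + 27.2029 = 68.2404.
M = (68.2404)² = 4656.75 ppb.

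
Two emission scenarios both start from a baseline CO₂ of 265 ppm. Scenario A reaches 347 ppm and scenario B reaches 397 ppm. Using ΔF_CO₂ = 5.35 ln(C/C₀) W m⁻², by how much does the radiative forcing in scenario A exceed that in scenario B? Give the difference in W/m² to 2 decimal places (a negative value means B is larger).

ΔF_A − ΔF_B = -0.72 W/m²

ΔF_A = 5.35 ln(347/265) = 5.35 × 0.26959 = 1.4423 W/m².
ΔF_B = 5.35 ln(397/265) = 5.35 × 0.40421 = 2.1625 W/m².
Difference: 1.4423 − 2.1625 = -0.7202 W/m².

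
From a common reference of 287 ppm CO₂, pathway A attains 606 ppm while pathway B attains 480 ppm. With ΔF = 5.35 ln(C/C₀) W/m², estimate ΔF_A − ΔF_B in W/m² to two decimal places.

ΔF_A = 5.35 ln(606/287) = 5.35 × 0.74740 = 3.9986 W/m².
ΔF_B = 5.35 ln(480/287) = 5.35 × 0.51430 = 2.7515 W/m².
Difference: 3.9986 − 2.7515 = 1.2471 W/m².

ΔF_A − ΔF_B = 1.25 W/m²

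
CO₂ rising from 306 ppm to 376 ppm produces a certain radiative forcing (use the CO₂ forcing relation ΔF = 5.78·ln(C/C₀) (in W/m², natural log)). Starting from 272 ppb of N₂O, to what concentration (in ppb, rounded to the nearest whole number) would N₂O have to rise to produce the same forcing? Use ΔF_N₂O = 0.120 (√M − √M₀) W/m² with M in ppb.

CO₂ forcing: 5.78 × ln(376/306) = 5.78 × 0.206004 = 1.19070 W/m².
Set 0.120(√M − √272) = 1.19070: √M = 1.19070/0.120 + √272 = 9.9225 + 16.4924 = 26.4149.
M = (26.4149)² = 697.75 ppb.

M ≈ 698 ppb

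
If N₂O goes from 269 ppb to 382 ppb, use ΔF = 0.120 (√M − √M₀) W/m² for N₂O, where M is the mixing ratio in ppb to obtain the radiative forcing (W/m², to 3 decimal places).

N₂O: 0.120 × (√382 − √269) = 0.120 × (19.5448 − 16.4012) = 0.120 × 3.1436 = 0.3772 W/m².

ΔF = 0.377 W/m²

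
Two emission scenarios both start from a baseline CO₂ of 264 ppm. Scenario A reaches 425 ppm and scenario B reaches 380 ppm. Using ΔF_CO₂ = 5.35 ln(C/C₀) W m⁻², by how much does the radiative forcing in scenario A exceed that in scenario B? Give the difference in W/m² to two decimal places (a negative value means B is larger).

ΔF_A = 5.35 ln(425/264) = 5.35 × 0.47614 = 2.5473 W/m².
ΔF_B = 5.35 ln(380/264) = 5.35 × 0.36422 = 1.9486 W/m².
Difference: 2.5473 − 1.9486 = 0.5987 W/m².

ΔF_A − ΔF_B = 0.60 W/m²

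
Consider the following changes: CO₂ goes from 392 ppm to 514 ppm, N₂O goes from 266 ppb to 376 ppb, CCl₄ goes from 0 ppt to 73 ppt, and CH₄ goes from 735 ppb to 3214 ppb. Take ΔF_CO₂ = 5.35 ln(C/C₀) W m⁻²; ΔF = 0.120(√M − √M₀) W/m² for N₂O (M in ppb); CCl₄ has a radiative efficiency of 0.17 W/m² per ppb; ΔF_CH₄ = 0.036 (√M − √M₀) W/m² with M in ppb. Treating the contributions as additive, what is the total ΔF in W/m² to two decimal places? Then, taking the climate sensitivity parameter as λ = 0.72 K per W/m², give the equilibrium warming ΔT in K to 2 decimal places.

CO₂: 5.35 × ln(514/392) = 5.35 × ln(1.31122) = 5.35 × 0.27096 = 1.4496 W/m².
N₂O: 0.120 × (√376 − √266) = 0.120 × (19.3907 − 16.3095) = 0.120 × 3.0812 = 0.3697 W/m².
CCl₄: Δ = 73 − 0 = 73 ppt = 0.073 ppb; ΔF = 0.17 × 0.073 = 0.0124 W/m².
CH₄: 0.036 × (√3214 − √735) = 0.036 × (56.6922 − 27.1109) = 0.036 × 29.5813 = 1.0649 W/m².
Total ΔF = 1.4496 + 0.3697 + 0.0124 + 1.0649 = 2.8966 W/m².
ΔT = λ ΔF = 0.72 × 2.90 = 2.0880 K.

ΔF = 2.90 W/m²; ΔT = 2.09 K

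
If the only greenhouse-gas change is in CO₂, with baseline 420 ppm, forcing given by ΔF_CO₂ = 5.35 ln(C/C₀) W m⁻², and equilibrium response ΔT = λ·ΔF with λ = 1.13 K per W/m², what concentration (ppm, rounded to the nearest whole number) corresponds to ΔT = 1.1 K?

C ≈ 504 ppm

Required forcing: ΔF = ΔT/λ = 1.1/1.13 = 0.9735 W/m².
Then ln(C/420) = ΔF/5.35 = 0.9735/5.35 = 0.18196.
So C = 420 × e^0.18196 = 420 × 1.19957 = 503.82 ppm.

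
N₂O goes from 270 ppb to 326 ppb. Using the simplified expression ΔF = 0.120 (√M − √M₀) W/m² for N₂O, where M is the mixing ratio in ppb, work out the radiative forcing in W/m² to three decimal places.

N₂O: 0.120 × (√326 − √270) = 0.120 × (18.0555 − 16.4317) = 0.120 × 1.6238 = 0.1949 W/m².

ΔF = 0.195 W/m²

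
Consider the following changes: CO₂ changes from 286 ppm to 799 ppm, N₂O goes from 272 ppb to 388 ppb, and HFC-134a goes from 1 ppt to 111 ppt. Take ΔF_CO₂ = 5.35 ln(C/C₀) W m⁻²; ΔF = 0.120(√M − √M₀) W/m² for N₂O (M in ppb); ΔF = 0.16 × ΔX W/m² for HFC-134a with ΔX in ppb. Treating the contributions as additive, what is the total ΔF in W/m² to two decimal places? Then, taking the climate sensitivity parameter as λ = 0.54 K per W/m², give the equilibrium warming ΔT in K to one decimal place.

CO₂: 5.35 × ln(799/286) = 5.35 × ln(2.79371) = 5.35 × 1.02737 = 5.4964 W/m².
N₂O: 0.120 × (√388 − √272) = 0.120 × (19.6977 − 16.4924) = 0.120 × 3.2053 = 0.3846 W/m².
HFC-134a: Δ = 111 − 1 = 110 ppt = 0.110 ppb; ΔF = 0.16 × 0.110 = 0.0176 W/m².
Total ΔF = 5.4964 + 0.3846 + 0.0176 = 5.8986 W/m².
ΔT = λ ΔF = 0.54 × 5.90 = 3.1860 K.

ΔF = 5.90 W/m²; ΔT = 3.2 K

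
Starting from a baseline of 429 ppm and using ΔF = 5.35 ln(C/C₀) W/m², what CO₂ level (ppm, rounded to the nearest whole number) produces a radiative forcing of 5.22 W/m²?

Set 5.35 ln(C/429) = 5.22, so ln(C/429) = 5.22/5.35 = 0.97570.
Then C/429 = e^0.97570 = 2.65302, giving C = 429 × 2.65302 = 1138.15 ppm.

C ≈ 1138 ppm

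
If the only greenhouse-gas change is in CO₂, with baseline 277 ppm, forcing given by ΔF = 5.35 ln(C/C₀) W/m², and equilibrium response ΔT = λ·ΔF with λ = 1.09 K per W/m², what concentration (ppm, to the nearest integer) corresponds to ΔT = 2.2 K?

Required forcing: ΔF = ΔT/λ = 2.2/1.09 = 2.0183 W/m².
Then ln(C/277) = ΔF/5.35 = 2.0183/5.35 = 0.37725.
So C = 277 × e^0.37725 = 277 × 1.45827 = 403.94 ppm.

C ≈ 404 ppm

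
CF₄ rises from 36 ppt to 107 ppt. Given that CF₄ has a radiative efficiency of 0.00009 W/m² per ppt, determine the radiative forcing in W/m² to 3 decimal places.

CF₄: ΔF = 0.00009 × (107 − 36) = 0.00009 × 71 = 0.0064 W/m².

ΔF = 0.006 W/m²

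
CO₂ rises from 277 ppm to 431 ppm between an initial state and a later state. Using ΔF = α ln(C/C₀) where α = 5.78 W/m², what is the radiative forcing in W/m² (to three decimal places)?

ΔF = 2.555 W/m²

CO₂: 5.78 × ln(431/277) = 5.78 × ln(1.55596) = 5.78 × 0.44209 = 2.5553 W/m².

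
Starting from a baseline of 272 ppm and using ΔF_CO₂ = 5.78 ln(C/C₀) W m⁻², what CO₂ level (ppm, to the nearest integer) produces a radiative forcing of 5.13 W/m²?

C ≈ 661 ppm

Set 5.78 ln(C/272) = 5.13, so ln(C/272) = 5.13/5.78 = 0.88754.
Then C/272 = e^0.88754 = 2.42915, giving C = 272 × 2.42915 = 660.73 ppm.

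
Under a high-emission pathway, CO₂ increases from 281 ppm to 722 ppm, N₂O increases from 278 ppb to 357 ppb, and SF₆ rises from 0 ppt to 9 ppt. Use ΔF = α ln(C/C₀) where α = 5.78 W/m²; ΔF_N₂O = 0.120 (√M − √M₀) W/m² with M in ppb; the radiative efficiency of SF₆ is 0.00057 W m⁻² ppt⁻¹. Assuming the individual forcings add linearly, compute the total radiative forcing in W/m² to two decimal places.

ΔF = 5.73 W/m²

CO₂: 5.78 × ln(722/281) = 5.78 × ln(2.56940) = 5.78 × 0.94367 = 5.4544 W/m².
N₂O: 0.120 × (√357 − √278) = 0.120 × (18.8944 − 16.6733) = 0.120 × 2.2211 = 0.2665 W/m².
SF₆: ΔF = 0.00057 × (9 − 0) = 0.00057 × 9 = 0.0051 W/m².
Total ΔF = 5.4544 + 0.2665 + 0.0051 = 5.7260 W/m².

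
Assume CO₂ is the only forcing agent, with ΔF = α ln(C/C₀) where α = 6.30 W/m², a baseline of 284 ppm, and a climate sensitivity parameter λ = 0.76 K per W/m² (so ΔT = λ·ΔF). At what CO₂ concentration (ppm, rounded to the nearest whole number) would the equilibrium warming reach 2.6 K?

Required forcing: ΔF = ΔT/λ = 2.6/0.76 = 3.4211 W/m².
Then ln(C/284) = ΔF/6.30 = 3.4211/6.30 = 0.54303.
So C = 284 × e^0.54303 = 284 × 1.72121 = 488.82 ppm.

C ≈ 489 ppm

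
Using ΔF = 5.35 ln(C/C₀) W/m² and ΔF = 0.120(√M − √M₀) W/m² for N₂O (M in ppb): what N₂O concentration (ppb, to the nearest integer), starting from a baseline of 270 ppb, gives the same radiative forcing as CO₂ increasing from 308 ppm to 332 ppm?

CO₂ forcing: 5.35 × ln(332/308) = 5.35 × 0.075035 = 0.40144 W/m².
Set 0.120(√M − √270) = 0.40144: √M = 0.40144/0.120 + √270 = 3.3453 + 16.4317 = 19.7770.
M = (19.7770)² = 391.13 ppb.

M ≈ 391 ppb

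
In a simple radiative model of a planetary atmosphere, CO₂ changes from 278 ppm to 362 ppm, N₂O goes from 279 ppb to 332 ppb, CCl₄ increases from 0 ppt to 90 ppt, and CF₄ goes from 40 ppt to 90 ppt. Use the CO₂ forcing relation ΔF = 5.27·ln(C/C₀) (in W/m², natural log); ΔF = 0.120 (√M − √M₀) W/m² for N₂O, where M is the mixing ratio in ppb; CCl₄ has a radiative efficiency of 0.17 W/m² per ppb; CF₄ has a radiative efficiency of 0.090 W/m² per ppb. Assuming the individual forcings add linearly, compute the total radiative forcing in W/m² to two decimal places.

ΔF = 1.59 W/m²

CO₂: 5.27 × ln(362/278) = 5.27 × ln(1.30216) = 5.27 × 0.26402 = 1.3914 W/m².
N₂O: 0.120 × (√332 − √279) = 0.120 × (18.2209 − 16.7033) = 0.120 × 1.5176 = 0.1821 W/m².
CCl₄: Δ = 90 − 0 = 90 ppt = 0.090 ppb; ΔF = 0.17 × 0.090 = 0.0153 W/m².
CF₄: Δ = 90 − 40 = 50 ppt = 0.050 ppb; ΔF = 0.090 × 0.050 = 0.0045 W/m².
Total ΔF = 1.3914 + 0.1821 + 0.0153 + 0.0045 = 1.5933 W/m².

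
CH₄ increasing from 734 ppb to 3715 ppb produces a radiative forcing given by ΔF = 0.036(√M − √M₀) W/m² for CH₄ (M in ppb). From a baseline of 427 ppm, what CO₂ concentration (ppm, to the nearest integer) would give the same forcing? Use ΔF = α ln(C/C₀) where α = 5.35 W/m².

C ≈ 536 ppm

CH₄ forcing: 0.036 × (√3715 − √734) = 0.036 × (60.9508 − 27.0924) = 0.036 × 33.8584 = 1.21890 W/m².
Set 5.35 ln(C/427) = 1.21890: ln(C/427) = 1.21890/5.35 = 0.22783, so C = 427 × e^0.22783 = 427 × 1.25587 = 536.26 ppm.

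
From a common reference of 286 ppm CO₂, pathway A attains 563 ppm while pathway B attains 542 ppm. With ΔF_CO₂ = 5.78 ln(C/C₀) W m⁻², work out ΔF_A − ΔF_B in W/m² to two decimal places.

ΔF_A − ΔF_B = 0.22 W/m²

ΔF_A = 5.78 ln(563/286) = 5.78 × 0.67729 = 3.9147 W/m².
ΔF_B = 5.78 ln(542/286) = 5.78 × 0.63927 = 3.6950 W/m².
Difference: 3.9147 − 3.6950 = 0.2197 W/m².
(Equivalently, ΔF_A − ΔF_B = 5.78 ln(563/542) = 5.78 × 0.03801 = 0.2197 W/m².)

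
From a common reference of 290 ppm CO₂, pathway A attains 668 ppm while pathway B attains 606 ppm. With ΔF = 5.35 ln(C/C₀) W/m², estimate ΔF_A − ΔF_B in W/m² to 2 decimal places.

ΔF_A − ΔF_B = 0.52 W/m²

ΔF_A = 5.35 ln(668/290) = 5.35 × 0.83441 = 4.4641 W/m².
ΔF_B = 5.35 ln(606/290) = 5.35 × 0.73700 = 3.9430 W/m².
Difference: 4.4641 − 3.9430 = 0.5211 W/m².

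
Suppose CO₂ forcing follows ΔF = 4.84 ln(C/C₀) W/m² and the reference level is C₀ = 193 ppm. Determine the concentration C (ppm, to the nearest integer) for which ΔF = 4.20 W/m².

Set 4.84 ln(C/193) = 4.20, so ln(C/193) = 4.20/4.84 = 0.86777.
Then C/193 = e^0.86777 = 2.38159, giving C = 193 × 2.38159 = 459.65 ppm.

C ≈ 460 ppm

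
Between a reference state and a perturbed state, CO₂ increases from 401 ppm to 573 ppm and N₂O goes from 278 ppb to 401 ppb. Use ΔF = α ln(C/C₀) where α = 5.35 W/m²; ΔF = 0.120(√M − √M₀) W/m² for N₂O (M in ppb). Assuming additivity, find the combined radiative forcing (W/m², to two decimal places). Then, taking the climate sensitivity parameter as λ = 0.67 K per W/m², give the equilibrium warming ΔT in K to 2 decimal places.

ΔF = 2.31 W/m²; ΔT = 1.55 K

CO₂: 5.35 × ln(573/401) = 5.35 × ln(1.42893) = 5.35 × 0.35693 = 1.9096 W/m².
N₂O: 0.120 × (√401 − √278) = 0.120 × (20.0250 − 16.6733) = 0.120 × 3.3517 = 0.4022 W/m².
Total ΔF = 1.9096 + 0.4022 = 2.3118 W/m².
ΔT = λ ΔF = 0.67 × 2.31 = 1.5477 K.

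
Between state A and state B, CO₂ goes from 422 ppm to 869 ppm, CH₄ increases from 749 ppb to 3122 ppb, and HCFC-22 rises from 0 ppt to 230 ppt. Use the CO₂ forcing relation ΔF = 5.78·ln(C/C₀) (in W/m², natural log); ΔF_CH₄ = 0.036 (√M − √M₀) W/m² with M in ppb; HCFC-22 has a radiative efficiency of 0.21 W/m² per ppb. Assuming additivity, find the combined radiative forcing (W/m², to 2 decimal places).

CO₂: 5.78 × ln(869/422) = 5.78 × ln(2.05924) = 5.78 × 0.72234 = 4.1751 W/m².
CH₄: 0.036 × (√3122 − √749) = 0.036 × (55.8749 − 27.3679) = 0.036 × 28.5070 = 1.0263 W/m².
HCFC-22: Δ = 230 − 0 = 230 ppt = 0.230 ppb; ΔF = 0.21 × 0.230 = 0.0483 W/m².
Total ΔF = 4.1751 + 1.0263 + 0.0483 = 5.2497 W/m².

ΔF = 5.25 W/m²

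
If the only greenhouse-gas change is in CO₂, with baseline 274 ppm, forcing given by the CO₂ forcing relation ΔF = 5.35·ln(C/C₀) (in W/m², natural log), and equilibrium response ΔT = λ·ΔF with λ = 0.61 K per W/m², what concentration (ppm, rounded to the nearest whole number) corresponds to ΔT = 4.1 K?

Required forcing: ΔF = ΔT/λ = 4.1/0.61 = 6.7213 W/m².
Then ln(C/274) = ΔF/5.35 = 6.7213/5.35 = 1.25632.
So C = 274 × e^1.25632 = 274 × 3.51247 = 962.42 ppm.

C ≈ 962 ppm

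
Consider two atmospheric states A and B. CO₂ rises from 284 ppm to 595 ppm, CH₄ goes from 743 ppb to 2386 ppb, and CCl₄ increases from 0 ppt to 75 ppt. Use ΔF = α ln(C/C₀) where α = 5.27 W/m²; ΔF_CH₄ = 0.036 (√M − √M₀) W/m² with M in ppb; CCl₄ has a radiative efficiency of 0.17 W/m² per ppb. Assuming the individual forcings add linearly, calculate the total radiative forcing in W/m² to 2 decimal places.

ΔF = 4.69 W/m²

CO₂: 5.27 × ln(595/284) = 5.27 × ln(2.09507) = 5.27 × 0.73959 = 3.8976 W/m².
CH₄: 0.036 × (√2386 − √743) = 0.036 × (48.8467 − 27.2580) = 0.036 × 21.5887 = 0.7772 W/m².
CCl₄: Δ = 75 − 0 = 75 ppt = 0.075 ppb; ΔF = 0.17 × 0.075 = 0.0128 W/m².
Total ΔF = 3.8976 + 0.7772 + 0.0128 = 4.6876 W/m².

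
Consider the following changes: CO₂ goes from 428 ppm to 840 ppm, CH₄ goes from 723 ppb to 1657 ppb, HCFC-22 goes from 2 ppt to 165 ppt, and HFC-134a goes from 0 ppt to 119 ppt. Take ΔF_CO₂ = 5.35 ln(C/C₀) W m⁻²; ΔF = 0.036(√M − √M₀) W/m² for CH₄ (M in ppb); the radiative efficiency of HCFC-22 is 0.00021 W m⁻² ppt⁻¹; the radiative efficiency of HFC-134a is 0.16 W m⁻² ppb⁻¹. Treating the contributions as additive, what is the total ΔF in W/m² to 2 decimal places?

CO₂: 5.35 × ln(840/428) = 5.35 × ln(1.96262) = 5.35 × 0.67428 = 3.6074 W/m².
CH₄: 0.036 × (√1657 − √723) = 0.036 × (40.7063 − 26.8887) = 0.036 × 13.8176 = 0.4974 W/m².
HCFC-22: ΔF = 0.00021 × (165 − 2) = 0.00021 × 163 = 0.0342 W/m².
HFC-134a: Δ = 119 − 0 = 119 ppt = 0.119 ppb; ΔF = 0.16 × 0.119 = 0.0190 W/m².
Total ΔF = 3.6074 + 0.4974 + 0.0342 + 0.0190 = 4.1580 W/m².

ΔF = 4.16 W/m²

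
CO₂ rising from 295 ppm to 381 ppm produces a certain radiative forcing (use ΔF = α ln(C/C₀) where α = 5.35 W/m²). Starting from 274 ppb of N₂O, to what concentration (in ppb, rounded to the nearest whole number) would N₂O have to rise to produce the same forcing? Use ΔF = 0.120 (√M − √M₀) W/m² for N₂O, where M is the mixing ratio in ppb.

CO₂ forcing: 5.35 × ln(381/295) = 5.35 × 0.255824 = 1.36866 W/m².
Set 0.120(√M − √274) = 1.36866: √M = 1.36866/0.120 + √274 = 11.4055 + 16.5529 = 27.9584.
M = (27.9584)² = 781.67 ppb.

M ≈ 782 ppb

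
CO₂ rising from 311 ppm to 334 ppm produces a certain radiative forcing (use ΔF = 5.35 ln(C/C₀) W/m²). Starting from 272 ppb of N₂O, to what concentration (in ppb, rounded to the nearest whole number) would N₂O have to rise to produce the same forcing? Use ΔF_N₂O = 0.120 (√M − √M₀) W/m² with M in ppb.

CO₂ forcing: 5.35 × ln(334/311) = 5.35 × 0.071348 = 0.38171 W/m².
Set 0.120(√M − √272) = 0.38171: √M = 0.38171/0.120 + √272 = 3.1809 + 16.4924 = 19.6733.
M = (19.6733)² = 387.04 ppb.

M ≈ 387 ppb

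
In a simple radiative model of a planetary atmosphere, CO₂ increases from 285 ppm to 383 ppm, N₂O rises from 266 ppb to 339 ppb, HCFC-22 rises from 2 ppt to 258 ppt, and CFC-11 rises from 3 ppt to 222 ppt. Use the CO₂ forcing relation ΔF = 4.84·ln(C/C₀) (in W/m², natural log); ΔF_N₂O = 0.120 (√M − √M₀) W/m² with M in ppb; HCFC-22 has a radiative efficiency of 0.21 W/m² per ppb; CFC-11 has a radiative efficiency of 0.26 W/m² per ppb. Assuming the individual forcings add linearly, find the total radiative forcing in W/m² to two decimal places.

ΔF = 1.79 W/m²

CO₂: 4.84 × ln(383/285) = 4.84 × ln(1.34386) = 4.84 × 0.29555 = 1.4305 W/m².
N₂O: 0.120 × (√339 − √266) = 0.120 × (18.4120 − 16.3095) = 0.120 × 2.1025 = 0.2523 W/m².
HCFC-22: Δ = 258 − 2 = 256 ppt = 0.256 ppb; ΔF = 0.21 × 0.256 = 0.0538 W/m².
CFC-11: Δ = 222 − 3 = 219 ppt = 0.219 ppb; ΔF = 0.26 × 0.219 = 0.0569 W/m².
Total ΔF = 1.4305 + 0.2523 + 0.0538 + 0.0569 = 1.7935 W/m².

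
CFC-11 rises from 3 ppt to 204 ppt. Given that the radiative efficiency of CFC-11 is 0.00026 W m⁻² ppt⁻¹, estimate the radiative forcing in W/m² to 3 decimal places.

ΔF = 0.052 W/m²

CFC-11: ΔF = 0.00026 × (204 − 3) = 0.00026 × 201 = 0.0523 W/m².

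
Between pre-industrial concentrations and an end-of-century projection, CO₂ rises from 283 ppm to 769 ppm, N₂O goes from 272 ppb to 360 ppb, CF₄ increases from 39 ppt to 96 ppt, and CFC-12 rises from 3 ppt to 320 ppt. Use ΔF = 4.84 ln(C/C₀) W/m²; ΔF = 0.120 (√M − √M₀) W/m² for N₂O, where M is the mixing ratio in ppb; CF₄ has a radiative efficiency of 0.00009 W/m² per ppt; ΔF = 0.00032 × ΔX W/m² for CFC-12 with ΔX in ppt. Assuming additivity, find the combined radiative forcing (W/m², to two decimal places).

CO₂: 4.84 × ln(769/283) = 4.84 × ln(2.71731) = 4.84 × 0.99964 = 4.8383 W/m².
N₂O: 0.120 × (√360 − √272) = 0.120 × (18.9737 − 16.4924) = 0.120 × 2.4813 = 0.2978 W/m².
CF₄: ΔF = 0.00009 × (96 − 39) = 0.00009 × 57 = 0.0051 W/m².
CFC-12: ΔF = 0.00032 × (320 − 3) = 0.00032 × 317 = 0.1014 W/m².
Total ΔF = 4.8383 + 0.2978 + 0.0051 + 0.1014 = 5.2426 W/m².

ΔF = 5.24 W/m²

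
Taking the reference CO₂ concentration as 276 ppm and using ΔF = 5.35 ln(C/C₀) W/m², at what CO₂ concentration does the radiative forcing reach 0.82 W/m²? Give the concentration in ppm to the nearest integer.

C ≈ 322 ppm

Set 5.35 ln(C/276) = 0.82, so ln(C/276) = 0.82/5.35 = 0.15327.
Then C/276 = e^0.15327 = 1.16564, giving C = 276 × 1.16564 = 321.72 ppm.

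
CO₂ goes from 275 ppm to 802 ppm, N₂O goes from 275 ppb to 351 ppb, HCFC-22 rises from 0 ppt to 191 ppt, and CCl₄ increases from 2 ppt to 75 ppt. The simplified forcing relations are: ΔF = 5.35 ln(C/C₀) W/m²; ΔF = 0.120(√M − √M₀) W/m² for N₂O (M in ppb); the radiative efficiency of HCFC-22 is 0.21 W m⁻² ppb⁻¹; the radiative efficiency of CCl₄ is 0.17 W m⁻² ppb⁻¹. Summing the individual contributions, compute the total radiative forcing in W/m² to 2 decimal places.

CO₂: 5.35 × ln(802/275) = 5.35 × ln(2.91636) = 5.35 × 1.07034 = 5.7263 W/m².
N₂O: 0.120 × (√351 − √275) = 0.120 × (18.7350 − 16.5831) = 0.120 × 2.1519 = 0.2582 W/m².
HCFC-22: Δ = 191 − 0 = 191 ppt = 0.191 ppb; ΔF = 0.21 × 0.191 = 0.0401 W/m².
CCl₄: Δ = 75 − 2 = 73 ppt = 0.073 ppb; ΔF = 0.17 × 0.073 = 0.0124 W/m².
Total ΔF = 5.7263 + 0.2582 + 0.0401 + 0.0124 = 6.0370 W/m².

ΔF = 6.04 W/m²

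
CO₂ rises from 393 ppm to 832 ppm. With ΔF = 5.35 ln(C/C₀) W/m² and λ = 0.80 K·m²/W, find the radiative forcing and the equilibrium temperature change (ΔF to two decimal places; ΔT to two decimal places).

ΔF = 4.01 W/m²; ΔT = 3.21 K

CO₂: 5.35 × ln(832/393) = 5.35 × ln(2.11705) = 5.35 × 0.75002 = 4.0126 W/m².
ΔT = λ ΔF = 0.80 × 4.01 = 3.2080 K.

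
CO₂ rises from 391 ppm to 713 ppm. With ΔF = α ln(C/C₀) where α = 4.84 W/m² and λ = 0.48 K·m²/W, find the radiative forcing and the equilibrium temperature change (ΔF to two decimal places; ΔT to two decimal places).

CO₂: 4.84 × ln(713/391) = 4.84 × ln(1.82353) = 4.84 × 0.60077 = 2.9077 W/m².
ΔT = λ ΔF = 0.48 × 2.91 = 1.3968 K.

ΔF = 2.91 W/m²; ΔT = 1.40 K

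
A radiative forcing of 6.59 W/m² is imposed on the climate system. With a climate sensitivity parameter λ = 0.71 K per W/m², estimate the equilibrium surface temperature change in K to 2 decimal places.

ΔT = 4.68 K

ΔT = λ ΔF = 0.71 × 6.59 = 4.6789 K.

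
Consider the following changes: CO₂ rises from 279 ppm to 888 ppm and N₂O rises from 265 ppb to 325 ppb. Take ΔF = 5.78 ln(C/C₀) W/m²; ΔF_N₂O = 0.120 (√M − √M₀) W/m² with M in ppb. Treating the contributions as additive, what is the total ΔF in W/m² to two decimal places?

ΔF = 6.90 W/m²

CO₂: 5.78 × ln(888/279) = 5.78 × ln(3.18280) = 5.78 × 1.15776 = 6.6919 W/m².
N₂O: 0.120 × (√325 − √265) = 0.120 × (18.0278 − 16.2788) = 0.120 × 1.7490 = 0.2099 W/m².
Total ΔF = 6.6919 + 0.2099 = 6.9018 W/m².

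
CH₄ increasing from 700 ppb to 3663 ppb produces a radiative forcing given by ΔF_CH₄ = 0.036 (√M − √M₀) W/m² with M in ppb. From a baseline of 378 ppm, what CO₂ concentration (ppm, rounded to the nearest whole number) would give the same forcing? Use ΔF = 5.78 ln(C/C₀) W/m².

CH₄ forcing: 0.036 × (√3663 − √700) = 0.036 × (60.5227 − 26.4575) = 0.036 × 34.0652 = 1.22635 W/m².
Set 5.78 ln(C/378) = 1.22635: ln(C/378) = 1.22635/5.78 = 0.21217, so C = 378 × e^0.21217 = 378 × 1.23636 = 467.34 ppm.

C ≈ 467 ppm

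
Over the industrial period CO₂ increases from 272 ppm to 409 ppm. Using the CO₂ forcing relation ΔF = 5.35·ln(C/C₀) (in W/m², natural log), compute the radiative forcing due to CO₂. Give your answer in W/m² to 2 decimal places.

ΔF = 2.18 W/m²

CO₂: 5.35 × ln(409/272) = 5.35 × ln(1.50368) = 5.35 × 0.40792 = 2.1824 W/m².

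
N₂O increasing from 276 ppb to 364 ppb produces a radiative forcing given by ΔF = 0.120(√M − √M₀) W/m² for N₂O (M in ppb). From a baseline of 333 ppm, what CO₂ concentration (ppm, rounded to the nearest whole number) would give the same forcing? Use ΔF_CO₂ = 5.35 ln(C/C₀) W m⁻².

C ≈ 352 ppm

N₂O forcing: 0.120 × (√364 − √276) = 0.120 × (19.0788 − 16.6132) = 0.120 × 2.4656 = 0.29587 W/m².
Set 5.35 ln(C/333) = 0.29587: ln(C/333) = 0.29587/5.35 = 0.05530, so C = 333 × e^0.05530 = 333 × 1.05686 = 351.93 ppm.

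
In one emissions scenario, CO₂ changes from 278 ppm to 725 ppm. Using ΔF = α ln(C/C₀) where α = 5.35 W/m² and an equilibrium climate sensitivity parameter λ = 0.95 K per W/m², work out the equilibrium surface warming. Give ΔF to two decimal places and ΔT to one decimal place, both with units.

ΔF = 5.13 W/m²; ΔT = 4.9 K

CO₂: 5.35 × ln(725/278) = 5.35 × ln(2.60791) = 5.35 × 0.95855 = 5.1282 W/m².
ΔT = λ ΔF = 0.95 × 5.13 = 4.8735 K.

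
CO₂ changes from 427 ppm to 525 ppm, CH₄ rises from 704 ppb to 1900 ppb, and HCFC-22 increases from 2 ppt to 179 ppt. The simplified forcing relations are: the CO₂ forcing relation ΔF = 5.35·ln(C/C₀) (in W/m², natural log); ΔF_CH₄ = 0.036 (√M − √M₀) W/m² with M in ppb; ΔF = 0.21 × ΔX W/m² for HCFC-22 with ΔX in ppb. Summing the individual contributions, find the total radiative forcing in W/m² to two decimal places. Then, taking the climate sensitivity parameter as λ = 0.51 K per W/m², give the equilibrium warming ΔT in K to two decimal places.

CO₂: 5.35 × ln(525/427) = 5.35 × ln(1.22951) = 5.35 × 0.20662 = 1.1054 W/m².
CH₄: 0.036 × (√1900 − √704) = 0.036 × (43.5890 − 26.5330) = 0.036 × 17.0560 = 0.6140 W/m².
HCFC-22: Δ = 179 − 2 = 177 ppt = 0.177 ppb; ΔF = 0.21 × 0.177 = 0.0372 W/m².
Total ΔF = 1.1054 + 0.6140 + 0.0372 = 1.7566 W/m².
ΔT = λ ΔF = 0.51 × 1.76 = 0.8976 K.

ΔF = 1.76 W/m²; ΔT = 0.90 K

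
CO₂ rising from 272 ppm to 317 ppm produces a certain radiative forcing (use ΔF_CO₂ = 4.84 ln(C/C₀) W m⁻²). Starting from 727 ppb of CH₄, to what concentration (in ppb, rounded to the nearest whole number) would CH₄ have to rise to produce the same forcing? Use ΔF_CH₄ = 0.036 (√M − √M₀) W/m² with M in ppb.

CO₂ forcing: 4.84 × ln(317/272) = 4.84 × 0.153100 = 0.74100 W/m².
Set 0.036(√M − √727) = 0.74100: √M = 0.74100/0.036 + √727 = 20.5833 + 26.9629 = 47.5462.
M = (47.5462)² = 2260.64 ppb.

M ≈ 2261 ppb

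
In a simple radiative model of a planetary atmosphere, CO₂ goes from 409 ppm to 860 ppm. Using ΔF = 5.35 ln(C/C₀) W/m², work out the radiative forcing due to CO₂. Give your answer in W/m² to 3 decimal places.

CO₂: 5.35 × ln(860/409) = 5.35 × ln(2.10269) = 5.35 × 0.74322 = 3.9762 W/m².

ΔF = 3.976 W/m²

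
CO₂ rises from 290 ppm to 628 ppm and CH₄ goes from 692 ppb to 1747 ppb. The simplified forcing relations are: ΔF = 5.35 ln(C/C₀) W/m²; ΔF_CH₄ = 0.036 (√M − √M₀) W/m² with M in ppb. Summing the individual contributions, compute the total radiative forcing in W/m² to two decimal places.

ΔF = 4.69 W/m²

CO₂: 5.35 × ln(628/290) = 5.35 × ln(2.16552) = 5.35 × 0.77266 = 4.1337 W/m².
CH₄: 0.036 × (√1747 − √692) = 0.036 × (41.7971 − 26.3059) = 0.036 × 15.4912 = 0.5577 W/m².
Total ΔF = 4.1337 + 0.5577 = 4.6914 W/m².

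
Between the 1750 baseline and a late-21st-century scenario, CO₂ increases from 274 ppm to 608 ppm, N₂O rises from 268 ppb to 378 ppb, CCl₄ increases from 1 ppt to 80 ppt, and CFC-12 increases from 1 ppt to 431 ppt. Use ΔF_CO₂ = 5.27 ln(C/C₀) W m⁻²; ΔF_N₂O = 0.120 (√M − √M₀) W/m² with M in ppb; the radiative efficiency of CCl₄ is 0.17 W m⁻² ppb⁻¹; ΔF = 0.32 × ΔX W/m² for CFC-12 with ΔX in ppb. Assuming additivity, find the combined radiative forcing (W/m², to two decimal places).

ΔF = 4.72 W/m²

CO₂: 5.27 × ln(608/274) = 5.27 × ln(2.21898) = 5.27 × 0.79705 = 4.2005 W/m².
N₂O: 0.120 × (√378 − √268) = 0.120 × (19.4422 − 16.3707) = 0.120 × 3.0715 = 0.3686 W/m².
CCl₄: Δ = 80 − 1 = 79 ppt = 0.079 ppb; ΔF = 0.17 × 0.079 = 0.0134 W/m².
CFC-12: Δ = 431 − 1 = 430 ppt = 0.430 ppb; ΔF = 0.32 × 0.430 = 0.1376 W/m².
Total ΔF = 4.2005 + 0.3686 + 0.0134 + 0.1376 = 4.7201 W/m².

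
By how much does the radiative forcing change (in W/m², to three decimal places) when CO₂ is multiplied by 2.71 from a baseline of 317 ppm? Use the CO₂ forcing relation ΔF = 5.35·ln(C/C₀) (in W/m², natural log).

ΔF = 5.334 W/m²

ΔF = 5.35 × ln(2.71) = 5.35 × 0.99695 = 5.3337 W/m².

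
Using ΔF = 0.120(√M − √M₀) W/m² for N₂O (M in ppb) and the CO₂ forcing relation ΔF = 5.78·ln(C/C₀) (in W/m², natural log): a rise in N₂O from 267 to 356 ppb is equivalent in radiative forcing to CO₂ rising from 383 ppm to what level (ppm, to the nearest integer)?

N₂O forcing: 0.120 × (√356 − √267) = 0.120 × (18.8680 − 16.3401) = 0.120 × 2.5279 = 0.30335 W/m².
Set 5.78 ln(C/383) = 0.30335: ln(C/383) = 0.30335/5.78 = 0.05248, so C = 383 × e^0.05248 = 383 × 1.05388 = 403.64 ppm.

C ≈ 404 ppm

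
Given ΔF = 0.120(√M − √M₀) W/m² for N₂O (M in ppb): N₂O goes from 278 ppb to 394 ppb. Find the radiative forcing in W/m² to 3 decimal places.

ΔF = 0.381 W/m²

N₂O: 0.120 × (√394 − √278) = 0.120 × (19.8494 − 16.6733) = 0.120 × 3.1761 = 0.3811 W/m².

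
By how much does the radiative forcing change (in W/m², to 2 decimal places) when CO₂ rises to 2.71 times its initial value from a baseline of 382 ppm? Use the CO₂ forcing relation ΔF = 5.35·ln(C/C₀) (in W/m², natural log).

ΔF = 5.35 × ln(2.71) = 5.35 × 0.99695 = 5.3337 W/m².

ΔF = 5.33 W/m²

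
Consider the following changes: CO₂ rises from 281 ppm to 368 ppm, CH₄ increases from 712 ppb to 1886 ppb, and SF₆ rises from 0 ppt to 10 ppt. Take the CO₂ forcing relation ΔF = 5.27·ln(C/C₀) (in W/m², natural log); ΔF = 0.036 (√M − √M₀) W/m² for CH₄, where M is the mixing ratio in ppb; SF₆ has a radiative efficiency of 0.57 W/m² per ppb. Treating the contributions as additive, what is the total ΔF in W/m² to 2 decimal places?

ΔF = 2.03 W/m²

CO₂: 5.27 × ln(368/281) = 5.27 × ln(1.30961) = 5.27 × 0.26973 = 1.4215 W/m².
CH₄: 0.036 × (√1886 − √712) = 0.036 × (43.4281 − 26.6833) = 0.036 × 16.7448 = 0.6028 W/m².
SF₆: Δ = 10 − 0 = 10 ppt = 0.010 ppb; ΔF = 0.57 × 0.010 = 0.0057 W/m².
Total ΔF = 1.4215 + 0.6028 + 0.0057 = 2.0300 W/m².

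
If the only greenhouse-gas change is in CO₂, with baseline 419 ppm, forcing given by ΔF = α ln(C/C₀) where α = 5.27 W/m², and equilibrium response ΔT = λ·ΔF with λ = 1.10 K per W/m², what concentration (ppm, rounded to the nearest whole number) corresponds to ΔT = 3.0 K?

Required forcing: ΔF = ΔT/λ = 3.0/1.10 = 2.7273 W/m².
Then ln(C/419) = ΔF/5.27 = 2.7273/5.27 = 0.51751.
So C = 419 × e^0.51751 = 419 × 1.67784 = 703.01 ppm.

C ≈ 703 ppm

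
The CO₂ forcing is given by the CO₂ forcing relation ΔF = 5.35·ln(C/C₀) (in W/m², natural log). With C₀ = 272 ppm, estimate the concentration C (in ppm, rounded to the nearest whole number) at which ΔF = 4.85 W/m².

C ≈ 673 ppm

Set 5.35 ln(C/272) = 4.85, so ln(C/272) = 4.85/5.35 = 0.90654.
Then C/272 = e^0.90654 = 2.47574, giving C = 272 × 2.47574 = 673.40 ppm.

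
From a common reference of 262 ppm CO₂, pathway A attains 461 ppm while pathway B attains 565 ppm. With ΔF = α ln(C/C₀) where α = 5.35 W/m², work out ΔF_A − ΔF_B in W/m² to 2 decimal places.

ΔF_A = 5.35 ln(461/262) = 5.35 × 0.56505 = 3.0230 W/m².
ΔF_B = 5.35 ln(565/262) = 5.35 × 0.76848 = 4.1114 W/m².
Difference: 3.0230 − 4.1114 = -1.0884 W/m².
(Equivalently, ΔF_A − ΔF_B = 5.35 ln(461/565) = 5.35 × -0.20343 = -1.0884 W/m².)

ΔF_A − ΔF_B = -1.09 W/m²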